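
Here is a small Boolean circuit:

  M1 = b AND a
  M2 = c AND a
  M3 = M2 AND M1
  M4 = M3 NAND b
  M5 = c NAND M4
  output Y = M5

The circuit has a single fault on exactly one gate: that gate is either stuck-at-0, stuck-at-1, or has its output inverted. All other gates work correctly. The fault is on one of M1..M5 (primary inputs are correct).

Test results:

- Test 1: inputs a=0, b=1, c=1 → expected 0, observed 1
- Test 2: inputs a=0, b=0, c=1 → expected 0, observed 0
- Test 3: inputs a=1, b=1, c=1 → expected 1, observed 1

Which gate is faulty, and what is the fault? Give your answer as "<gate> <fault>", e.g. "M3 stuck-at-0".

Fault-free values for test 1 (a=0, b=1, c=1): M1=0, M2=0, M3=0, M4=1, M5=0, giving Y=0. Observed 1.
Test 1: faults giving observed 1 are {M3 stuck-at-1, M3 inverted output, M4 stuck-at-0, M4 inverted output, M5 stuck-at-1, M5 inverted output}.
Test 2 (a=0, b=0, c=1): fault-free M1=0, M2=0, M3=0, M4=1, M5=0 → 0; observed 0. Eliminates M4 stuck-at-0, M4 inverted output, M5 stuck-at-1, M5 inverted output.
Test 3 (a=1, b=1, c=1): fault-free M1=1, M2=1, M3=1, M4=0, M5=1 → 1; observed 1. Eliminates M3 inverted output.
Only M3 stuck-at-1 is consistent with every test.

M3 stuck-at-1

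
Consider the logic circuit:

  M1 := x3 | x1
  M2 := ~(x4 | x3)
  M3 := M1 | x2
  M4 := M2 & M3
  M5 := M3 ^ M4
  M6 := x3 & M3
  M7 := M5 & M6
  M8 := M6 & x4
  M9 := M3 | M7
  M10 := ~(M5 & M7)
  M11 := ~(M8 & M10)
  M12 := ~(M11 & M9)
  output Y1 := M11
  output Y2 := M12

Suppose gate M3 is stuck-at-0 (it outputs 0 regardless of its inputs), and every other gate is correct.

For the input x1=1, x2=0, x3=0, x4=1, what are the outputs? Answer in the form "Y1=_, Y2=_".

Propagate with M3 forced: M1=1, M2=0, M3=0 [stuck-at-0], M4=0, M5=0, M6=0, M7=0, M8=0, M9=0, M10=1, M11=1, M12=1.
So the outputs are Y1=1, Y2=1. (Without the fault they would be Y1=1, Y2=0.)

Y1=1, Y2=1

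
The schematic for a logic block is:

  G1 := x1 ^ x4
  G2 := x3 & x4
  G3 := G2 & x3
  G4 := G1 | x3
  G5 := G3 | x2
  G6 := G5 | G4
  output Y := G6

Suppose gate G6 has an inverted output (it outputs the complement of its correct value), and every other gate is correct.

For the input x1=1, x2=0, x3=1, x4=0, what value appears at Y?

0

Propagate with G6 forced: G1=1, G2=0, G3=0, G4=1, G5=0, G6=0 [inverted output].
So Y = 0. (Without the fault it would be 1.)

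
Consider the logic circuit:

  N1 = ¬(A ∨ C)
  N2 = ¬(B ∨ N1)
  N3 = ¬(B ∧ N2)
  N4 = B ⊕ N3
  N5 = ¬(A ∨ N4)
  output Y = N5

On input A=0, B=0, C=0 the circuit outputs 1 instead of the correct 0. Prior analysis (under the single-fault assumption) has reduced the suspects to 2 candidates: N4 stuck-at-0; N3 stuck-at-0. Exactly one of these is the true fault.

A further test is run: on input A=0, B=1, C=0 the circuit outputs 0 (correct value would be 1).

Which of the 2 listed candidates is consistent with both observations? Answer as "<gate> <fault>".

N3 stuck-at-0

Evaluate each candidate on input A=0, B=1, C=0:
  N4 stuck-at-0: N1=1, N2=0, N3=1, N4=0 [stuck-at-0], N5=1 → 1 — eliminated
  N3 stuck-at-0: N1=1, N2=0, N3=0 [stuck-at-0], N4=1, N5=0 → 0 — matches
Only N3 stuck-at-0 reproduces the observed 0.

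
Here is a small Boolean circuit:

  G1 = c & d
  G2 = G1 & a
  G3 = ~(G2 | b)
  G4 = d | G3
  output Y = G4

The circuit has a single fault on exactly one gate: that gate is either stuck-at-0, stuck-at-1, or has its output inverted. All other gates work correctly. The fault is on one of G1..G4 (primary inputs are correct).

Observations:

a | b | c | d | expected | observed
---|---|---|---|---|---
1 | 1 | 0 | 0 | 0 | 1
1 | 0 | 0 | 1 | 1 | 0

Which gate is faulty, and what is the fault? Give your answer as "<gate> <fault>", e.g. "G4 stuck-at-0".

Fault-free values for test 1 (a=1, b=1, c=0, d=0): G1=0, G2=0, G3=0, G4=0, giving Y=0. Observed 1.
Test 1: faults giving observed 1 are {G3 stuck-at-1, G3 inverted output, G4 stuck-at-1, G4 inverted output}.
Test 2 (a=1, b=0, c=0, d=1): fault-free G1=0, G2=0, G3=1, G4=1 → 1; observed 0. Eliminates G3 stuck-at-1, G3 inverted output, G4 stuck-at-1.
Only G4 inverted output is consistent with every test.

G4 inverted output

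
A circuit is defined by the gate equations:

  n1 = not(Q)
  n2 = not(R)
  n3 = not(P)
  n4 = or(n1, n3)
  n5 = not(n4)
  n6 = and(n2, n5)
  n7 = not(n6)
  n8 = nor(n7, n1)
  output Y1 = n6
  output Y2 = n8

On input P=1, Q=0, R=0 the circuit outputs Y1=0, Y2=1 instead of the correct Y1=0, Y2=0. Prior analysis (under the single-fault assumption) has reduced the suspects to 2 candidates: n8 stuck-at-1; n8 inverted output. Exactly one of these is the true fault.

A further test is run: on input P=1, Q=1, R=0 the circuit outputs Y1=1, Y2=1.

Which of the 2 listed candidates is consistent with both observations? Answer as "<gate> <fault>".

n8 stuck-at-1

Evaluate each candidate on input P=1, Q=1, R=0:
  n8 stuck-at-1: n1=0, n2=1, n3=0, n4=0, n5=1, n6=1, n7=0, n8=1 [stuck-at-1] → Y1=1, Y2=1 — matches
  n8 inverted output: n1=0, n2=1, n3=0, n4=0, n5=1, n6=1, n7=0, n8=0 [inverted output] → Y1=1, Y2=0 — eliminated
Only n8 stuck-at-1 reproduces the observed Y1=1, Y2=1.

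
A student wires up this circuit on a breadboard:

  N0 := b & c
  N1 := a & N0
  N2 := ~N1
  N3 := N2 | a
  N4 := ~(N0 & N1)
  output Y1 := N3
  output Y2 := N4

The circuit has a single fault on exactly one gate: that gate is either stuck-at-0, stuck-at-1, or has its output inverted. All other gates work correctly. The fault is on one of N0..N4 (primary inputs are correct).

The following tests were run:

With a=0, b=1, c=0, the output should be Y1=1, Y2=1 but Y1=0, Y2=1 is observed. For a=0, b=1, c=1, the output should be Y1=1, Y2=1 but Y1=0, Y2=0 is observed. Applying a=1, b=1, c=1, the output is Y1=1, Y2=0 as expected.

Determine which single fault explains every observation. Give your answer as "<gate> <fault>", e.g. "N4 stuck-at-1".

Fault-free values for test 1 (a=0, b=1, c=0): N0=0, N1=0, N2=1, N3=1, N4=1, giving Y1=1, Y2=1. Observed Y1=0, Y2=1.
Test 1: faults giving observed Y1=0, Y2=1 are {N1 stuck-at-1, N1 inverted output, N2 stuck-at-0, N2 inverted output, N3 stuck-at-0, N3 inverted output}.
Test 2 (a=0, b=1, c=1): fault-free N0=1, N1=0, N2=1, N3=1, N4=1 → Y1=1, Y2=1; observed Y1=0, Y2=0. Eliminates N2 stuck-at-0, N2 inverted output, N3 stuck-at-0, N3 inverted output.
Test 3 (a=1, b=1, c=1): fault-free N0=1, N1=1, N2=0, N3=1, N4=0 → Y1=1, Y2=0; observed Y1=1, Y2=0. Eliminates N1 inverted output.
Only N1 stuck-at-1 is consistent with every test.

N1 stuck-at-1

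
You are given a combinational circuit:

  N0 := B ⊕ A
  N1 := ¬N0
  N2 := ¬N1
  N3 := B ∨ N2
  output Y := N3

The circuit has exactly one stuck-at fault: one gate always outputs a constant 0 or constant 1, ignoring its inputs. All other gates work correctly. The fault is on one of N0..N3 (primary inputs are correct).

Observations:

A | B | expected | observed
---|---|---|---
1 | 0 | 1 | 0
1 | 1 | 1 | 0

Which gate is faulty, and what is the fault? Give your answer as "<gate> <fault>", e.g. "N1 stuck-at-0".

N3 stuck-at-0

Fault-free values for test 1 (A=1, B=0): N0=1, N1=0, N2=1, N3=1, giving Y=1. Observed 0.
Test 1: faults giving observed 0 are {N0 stuck-at-0, N1 stuck-at-1, N2 stuck-at-0, N3 stuck-at-0}.
Test 2 (A=1, B=1): fault-free N0=0, N1=1, N2=0, N3=1 → 1; observed 0. Eliminates N0 stuck-at-0, N1 stuck-at-1, N2 stuck-at-0.
Only N3 stuck-at-0 is consistent with every test.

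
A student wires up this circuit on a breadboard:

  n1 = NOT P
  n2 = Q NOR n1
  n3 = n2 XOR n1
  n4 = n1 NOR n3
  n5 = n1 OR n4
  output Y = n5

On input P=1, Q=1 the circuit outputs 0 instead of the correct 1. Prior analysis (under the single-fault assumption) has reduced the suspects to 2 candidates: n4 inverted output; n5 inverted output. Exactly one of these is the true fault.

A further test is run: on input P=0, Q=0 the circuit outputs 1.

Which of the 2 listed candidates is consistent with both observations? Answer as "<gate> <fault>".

Evaluate each candidate on input P=0, Q=0:
  n4 inverted output: n1=1, n2=0, n3=1, n4=1 [inverted output], n5=1 → 1 — matches
  n5 inverted output: n1=1, n2=0, n3=1, n4=0, n5=0 [inverted output] → 0 — eliminated
Only n4 inverted output reproduces the observed 1.

n4 inverted output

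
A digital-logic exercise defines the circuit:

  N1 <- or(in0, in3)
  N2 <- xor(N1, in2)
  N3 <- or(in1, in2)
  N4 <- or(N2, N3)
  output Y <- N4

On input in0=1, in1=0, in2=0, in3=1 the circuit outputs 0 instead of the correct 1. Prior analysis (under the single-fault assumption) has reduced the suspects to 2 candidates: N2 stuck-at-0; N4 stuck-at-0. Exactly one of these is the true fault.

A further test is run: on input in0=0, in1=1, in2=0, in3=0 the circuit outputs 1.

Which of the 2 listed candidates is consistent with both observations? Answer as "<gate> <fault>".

Evaluate each candidate on input in0=0, in1=1, in2=0, in3=0:
  N2 stuck-at-0: N1=0, N2=0 [stuck-at-0], N3=1, N4=1 → 1 — matches
  N4 stuck-at-0: N1=0, N2=0, N3=1, N4=0 [stuck-at-0] → 0 — eliminated
Only N2 stuck-at-0 reproduces the observed 1.

N2 stuck-at-0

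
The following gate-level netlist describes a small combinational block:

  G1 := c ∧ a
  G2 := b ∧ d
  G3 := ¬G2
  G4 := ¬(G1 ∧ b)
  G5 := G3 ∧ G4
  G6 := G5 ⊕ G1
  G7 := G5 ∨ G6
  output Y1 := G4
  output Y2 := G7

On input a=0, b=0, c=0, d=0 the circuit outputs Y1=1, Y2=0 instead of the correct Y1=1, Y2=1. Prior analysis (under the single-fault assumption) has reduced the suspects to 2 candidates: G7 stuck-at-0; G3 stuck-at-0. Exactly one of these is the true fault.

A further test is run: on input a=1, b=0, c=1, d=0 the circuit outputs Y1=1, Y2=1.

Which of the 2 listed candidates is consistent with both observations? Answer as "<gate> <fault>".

G3 stuck-at-0

Evaluate each candidate on input a=1, b=0, c=1, d=0:
  G7 stuck-at-0: G1=1, G2=0, G3=1, G4=1, G5=1, G6=0, G7=0 [stuck-at-0] → Y1=1, Y2=0 — eliminated
  G3 stuck-at-0: G1=1, G2=0, G3=0 [stuck-at-0], G4=1, G5=0, G6=1, G7=1 → Y1=1, Y2=1 — matches
Only G3 stuck-at-0 reproduces the observed Y1=1, Y2=1.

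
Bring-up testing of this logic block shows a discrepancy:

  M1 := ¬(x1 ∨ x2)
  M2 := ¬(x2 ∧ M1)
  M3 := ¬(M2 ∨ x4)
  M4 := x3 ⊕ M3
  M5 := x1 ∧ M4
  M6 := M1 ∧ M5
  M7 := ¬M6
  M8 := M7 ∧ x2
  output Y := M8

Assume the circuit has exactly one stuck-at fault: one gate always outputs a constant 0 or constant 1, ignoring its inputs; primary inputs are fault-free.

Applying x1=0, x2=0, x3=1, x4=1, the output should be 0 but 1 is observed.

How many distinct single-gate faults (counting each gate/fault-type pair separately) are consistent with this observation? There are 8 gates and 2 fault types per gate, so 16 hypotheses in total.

1

Fault-free: M1=1, M2=1, M3=0, M4=1, M5=0, M6=0, M7=1, M8=0 → 0. Observed 1.
  M1: none of the 2 fault types match ✗
  M2: none of the 2 fault types match ✗
  M3: none of the 2 fault types match ✗
  M4: none of the 2 fault types match ✗
  M5: none of the 2 fault types match ✗
  M6: none of the 2 fault types match ✗
  M7: none of the 2 fault types match ✗
  M8: stuck-at-1 ✓; others ✗
Consistent faults: {M8 stuck-at-1} — 1 in all.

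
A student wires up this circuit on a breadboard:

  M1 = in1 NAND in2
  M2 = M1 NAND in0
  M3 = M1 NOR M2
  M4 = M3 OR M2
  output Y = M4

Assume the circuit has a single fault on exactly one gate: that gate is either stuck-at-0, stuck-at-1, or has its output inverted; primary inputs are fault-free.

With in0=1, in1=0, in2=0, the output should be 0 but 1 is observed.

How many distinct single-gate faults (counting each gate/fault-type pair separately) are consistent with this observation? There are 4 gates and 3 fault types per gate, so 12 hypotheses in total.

8

Fault-free: M1=1, M2=0, M3=0, M4=0 → 0. Observed 1.
  M1 stuck-at-0: output 1 ✓
  M1 stuck-at-1: output 0 ✗
  M1 inverted output: output 1 ✓
  M2 stuck-at-0: output 0 ✗
  M2 stuck-at-1: output 1 ✓
  M2 inverted output: output 1 ✓
  M3 stuck-at-0: output 0 ✗
  M3 stuck-at-1: output 1 ✓
  M3 inverted output: output 1 ✓
  M4 stuck-at-0: output 0 ✗
  M4 stuck-at-1: output 1 ✓
  M4 inverted output: output 1 ✓
Consistent faults: {M1 stuck-at-0, M1 inverted output, M2 stuck-at-1, M2 inverted output, M3 stuck-at-1, M3 inverted output, M4 stuck-at-1, M4 inverted output} — 8 in all.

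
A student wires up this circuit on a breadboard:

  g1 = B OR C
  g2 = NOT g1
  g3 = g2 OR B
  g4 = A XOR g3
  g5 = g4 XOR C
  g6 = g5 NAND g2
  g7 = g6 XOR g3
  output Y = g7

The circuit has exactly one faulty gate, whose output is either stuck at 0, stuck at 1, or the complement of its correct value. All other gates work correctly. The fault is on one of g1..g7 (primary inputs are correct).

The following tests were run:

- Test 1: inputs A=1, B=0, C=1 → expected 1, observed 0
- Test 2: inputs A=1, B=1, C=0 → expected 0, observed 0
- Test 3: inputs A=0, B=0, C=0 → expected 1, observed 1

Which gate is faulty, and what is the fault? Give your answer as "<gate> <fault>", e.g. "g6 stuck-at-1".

Fault-free values for test 1 (A=1, B=0, C=1): g1=1, g2=0, g3=0, g4=1, g5=0, g6=1, g7=1, giving Y=1. Observed 0.
Test 1: faults giving observed 0 are {g3 stuck-at-1, g3 inverted output, g6 stuck-at-0, g6 inverted output, g7 stuck-at-0, g7 inverted output}.
Test 2 (A=1, B=1, C=0): fault-free g1=1, g2=0, g3=1, g4=0, g5=0, g6=1, g7=0 → 0; observed 0. Eliminates g3 inverted output, g6 stuck-at-0, g6 inverted output, g7 inverted output.
Test 3 (A=0, B=0, C=0): fault-free g1=0, g2=1, g3=1, g4=1, g5=1, g6=0, g7=1 → 1; observed 1. Eliminates g7 stuck-at-0.
Only g3 stuck-at-1 is consistent with every test.

g3 stuck-at-1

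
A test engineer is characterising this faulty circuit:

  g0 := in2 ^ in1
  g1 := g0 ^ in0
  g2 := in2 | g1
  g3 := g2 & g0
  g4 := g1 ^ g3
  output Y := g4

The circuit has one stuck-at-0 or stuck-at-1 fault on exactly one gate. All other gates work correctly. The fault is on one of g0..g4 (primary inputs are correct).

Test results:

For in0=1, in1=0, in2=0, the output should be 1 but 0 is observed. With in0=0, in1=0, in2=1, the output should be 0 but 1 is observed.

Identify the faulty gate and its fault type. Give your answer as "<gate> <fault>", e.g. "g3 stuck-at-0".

g1 stuck-at-0

Fault-free values for test 1 (in0=1, in1=0, in2=0): g0=0, g1=1, g2=1, g3=0, g4=1, giving Y=1. Observed 0.
Test 1: faults giving observed 0 are {g0 stuck-at-1, g1 stuck-at-0, g3 stuck-at-1, g4 stuck-at-0}.
Test 2 (in0=0, in1=0, in2=1): fault-free g0=1, g1=1, g2=1, g3=1, g4=0 → 0; observed 1. Eliminates g0 stuck-at-1, g3 stuck-at-1, g4 stuck-at-0.
Only g1 stuck-at-0 is consistent with every test.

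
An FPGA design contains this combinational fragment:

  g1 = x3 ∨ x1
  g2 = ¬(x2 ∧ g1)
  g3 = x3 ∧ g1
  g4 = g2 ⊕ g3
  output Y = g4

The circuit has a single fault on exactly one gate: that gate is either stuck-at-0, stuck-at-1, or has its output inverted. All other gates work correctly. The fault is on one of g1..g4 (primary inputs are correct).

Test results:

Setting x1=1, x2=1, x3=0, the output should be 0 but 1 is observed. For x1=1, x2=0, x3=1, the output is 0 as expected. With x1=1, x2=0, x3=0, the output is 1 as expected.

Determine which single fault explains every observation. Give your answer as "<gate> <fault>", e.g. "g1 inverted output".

Fault-free values for test 1 (x1=1, x2=1, x3=0): g1=1, g2=0, g3=0, g4=0, giving Y=0. Observed 1.
Test 1: faults giving observed 1 are {g1 stuck-at-0, g1 inverted output, g2 stuck-at-1, g2 inverted output, g3 stuck-at-1, g3 inverted output, g4 stuck-at-1, g4 inverted output}.
Test 2 (x1=1, x2=0, x3=1): fault-free g1=1, g2=1, g3=1, g4=0 → 0; observed 0. Eliminates g1 stuck-at-0, g1 inverted output, g2 inverted output, g3 inverted output, g4 stuck-at-1, g4 inverted output.
Test 3 (x1=1, x2=0, x3=0): fault-free g1=1, g2=1, g3=0, g4=1 → 1; observed 1. Eliminates g3 stuck-at-1.
Only g2 stuck-at-1 is consistent with every test.

g2 stuck-at-1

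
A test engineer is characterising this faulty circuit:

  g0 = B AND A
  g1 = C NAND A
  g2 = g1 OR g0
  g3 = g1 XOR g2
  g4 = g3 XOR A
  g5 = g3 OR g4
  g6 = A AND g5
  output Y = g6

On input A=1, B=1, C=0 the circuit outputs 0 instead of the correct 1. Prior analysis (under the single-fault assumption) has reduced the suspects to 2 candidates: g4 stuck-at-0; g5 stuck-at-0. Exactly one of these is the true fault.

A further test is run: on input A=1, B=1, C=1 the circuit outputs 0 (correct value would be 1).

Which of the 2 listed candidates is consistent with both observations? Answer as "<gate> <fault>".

g5 stuck-at-0

Evaluate each candidate on input A=1, B=1, C=1:
  g4 stuck-at-0: g0=1, g1=0, g2=1, g3=1, g4=0 [stuck-at-0], g5=1, g6=1 → 1 — eliminated
  g5 stuck-at-0: g0=1, g1=0, g2=1, g3=1, g4=0, g5=0 [stuck-at-0], g6=0 → 0 — matches
Only g5 stuck-at-0 reproduces the observed 0.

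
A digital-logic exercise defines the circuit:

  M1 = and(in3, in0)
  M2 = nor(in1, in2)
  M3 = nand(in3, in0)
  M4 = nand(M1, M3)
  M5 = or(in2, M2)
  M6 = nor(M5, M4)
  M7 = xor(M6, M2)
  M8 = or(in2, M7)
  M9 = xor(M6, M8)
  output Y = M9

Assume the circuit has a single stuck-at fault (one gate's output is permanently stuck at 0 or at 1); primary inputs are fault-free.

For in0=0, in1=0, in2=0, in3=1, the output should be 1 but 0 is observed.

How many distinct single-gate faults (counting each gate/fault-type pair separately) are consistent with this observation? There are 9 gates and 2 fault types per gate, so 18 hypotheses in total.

Fault-free: M1=0, M2=1, M3=1, M4=1, M5=1, M6=0, M7=1, M8=1, M9=1 → 1. Observed 0.
  M1: none of the 2 fault types match ✗
  M2: stuck-at-0 ✓; others ✗
  M3: none of the 2 fault types match ✗
  M4: none of the 2 fault types match ✗
  M5: none of the 2 fault types match ✗
  M6: none of the 2 fault types match ✗
  M7: stuck-at-0 ✓; others ✗
  M8: stuck-at-0 ✓; others ✗
  M9: stuck-at-0 ✓; others ✗
Consistent faults: {M2 stuck-at-0, M7 stuck-at-0, M8 stuck-at-0, M9 stuck-at-0} — 4 in all.

4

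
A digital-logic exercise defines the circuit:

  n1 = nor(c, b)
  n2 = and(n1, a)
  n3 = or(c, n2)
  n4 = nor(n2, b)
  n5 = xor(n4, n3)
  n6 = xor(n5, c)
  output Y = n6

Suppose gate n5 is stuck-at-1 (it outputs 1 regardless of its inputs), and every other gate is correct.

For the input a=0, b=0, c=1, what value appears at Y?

0

Propagate with n5 forced: n1=0, n2=0, n3=1, n4=1, n5=1 [stuck-at-1], n6=0.
So Y = 0. (Without the fault it would be 1.)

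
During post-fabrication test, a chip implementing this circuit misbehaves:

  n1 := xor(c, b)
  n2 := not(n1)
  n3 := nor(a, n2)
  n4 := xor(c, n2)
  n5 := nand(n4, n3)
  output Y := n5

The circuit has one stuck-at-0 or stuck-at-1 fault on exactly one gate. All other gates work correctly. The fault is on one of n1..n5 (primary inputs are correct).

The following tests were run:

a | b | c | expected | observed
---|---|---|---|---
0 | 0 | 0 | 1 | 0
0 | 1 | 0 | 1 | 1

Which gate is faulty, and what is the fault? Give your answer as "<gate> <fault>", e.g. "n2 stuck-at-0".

n3 stuck-at-1

Fault-free values for test 1 (a=0, b=0, c=0): n1=0, n2=1, n3=0, n4=1, n5=1, giving Y=1. Observed 0.
Test 1: faults giving observed 0 are {n3 stuck-at-1, n5 stuck-at-0}.
Test 2 (a=0, b=1, c=0): fault-free n1=1, n2=0, n3=1, n4=0, n5=1 → 1; observed 1. Eliminates n5 stuck-at-0.
Only n3 stuck-at-1 is consistent with every test.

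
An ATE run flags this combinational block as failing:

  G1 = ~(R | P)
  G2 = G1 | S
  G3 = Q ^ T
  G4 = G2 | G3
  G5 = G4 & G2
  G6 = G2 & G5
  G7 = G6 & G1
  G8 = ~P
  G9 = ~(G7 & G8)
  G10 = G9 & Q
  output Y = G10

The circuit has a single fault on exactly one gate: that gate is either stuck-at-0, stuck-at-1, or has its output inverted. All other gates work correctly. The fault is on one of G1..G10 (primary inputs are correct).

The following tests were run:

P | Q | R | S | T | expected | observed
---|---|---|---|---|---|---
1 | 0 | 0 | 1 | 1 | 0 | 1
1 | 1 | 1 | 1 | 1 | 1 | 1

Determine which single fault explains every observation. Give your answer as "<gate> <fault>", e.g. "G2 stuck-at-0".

Fault-free values for test 1 (P=1, Q=0, R=0, S=1, T=1): G1=0, G2=1, G3=1, G4=1, G5=1, G6=1, G7=0, G8=0, G9=1, G10=0, giving Y=0. Observed 1.
Test 1: faults giving observed 1 are {G10 stuck-at-1, G10 inverted output}.
Test 2 (P=1, Q=1, R=1, S=1, T=1): fault-free G1=0, G2=1, G3=0, G4=1, G5=1, G6=1, G7=0, G8=0, G9=1, G10=1 → 1; observed 1. Eliminates G10 inverted output.
Only G10 stuck-at-1 is consistent with every test.

G10 stuck-at-1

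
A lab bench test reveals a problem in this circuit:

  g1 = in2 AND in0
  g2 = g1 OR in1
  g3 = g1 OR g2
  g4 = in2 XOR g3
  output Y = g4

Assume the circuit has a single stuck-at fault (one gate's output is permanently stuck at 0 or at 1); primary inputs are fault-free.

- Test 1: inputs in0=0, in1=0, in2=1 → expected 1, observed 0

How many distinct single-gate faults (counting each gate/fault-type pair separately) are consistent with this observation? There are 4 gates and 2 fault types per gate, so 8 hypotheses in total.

4

Fault-free: g1=0, g2=0, g3=0, g4=1 → 1. Observed 0.
  g1 stuck-at-0: output 1 ✗
  g1 stuck-at-1: output 0 ✓
  g2 stuck-at-0: output 1 ✗
  g2 stuck-at-1: output 0 ✓
  g3 stuck-at-0: output 1 ✗
  g3 stuck-at-1: output 0 ✓
  g4 stuck-at-0: output 0 ✓
  g4 stuck-at-1: output 1 ✗
Consistent faults: {g1 stuck-at-1, g2 stuck-at-1, g3 stuck-at-1, g4 stuck-at-0} — 4 in all.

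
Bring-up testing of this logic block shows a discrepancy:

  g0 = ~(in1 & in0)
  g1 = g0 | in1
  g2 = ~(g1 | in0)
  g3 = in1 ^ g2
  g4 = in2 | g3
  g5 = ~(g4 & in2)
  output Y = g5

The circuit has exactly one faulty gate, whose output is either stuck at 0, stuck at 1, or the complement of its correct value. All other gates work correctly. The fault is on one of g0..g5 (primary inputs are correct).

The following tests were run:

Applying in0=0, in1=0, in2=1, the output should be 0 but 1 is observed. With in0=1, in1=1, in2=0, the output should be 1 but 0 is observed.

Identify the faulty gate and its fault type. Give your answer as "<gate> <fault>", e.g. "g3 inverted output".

Fault-free values for test 1 (in0=0, in1=0, in2=1): g0=1, g1=1, g2=0, g3=0, g4=1, g5=0, giving Y=0. Observed 1.
Test 1: faults giving observed 1 are {g4 stuck-at-0, g4 inverted output, g5 stuck-at-1, g5 inverted output}.
Test 2 (in0=1, in1=1, in2=0): fault-free g0=0, g1=1, g2=0, g3=1, g4=1, g5=1 → 1; observed 0. Eliminates g4 stuck-at-0, g4 inverted output, g5 stuck-at-1.
Only g5 inverted output is consistent with every test.

g5 inverted output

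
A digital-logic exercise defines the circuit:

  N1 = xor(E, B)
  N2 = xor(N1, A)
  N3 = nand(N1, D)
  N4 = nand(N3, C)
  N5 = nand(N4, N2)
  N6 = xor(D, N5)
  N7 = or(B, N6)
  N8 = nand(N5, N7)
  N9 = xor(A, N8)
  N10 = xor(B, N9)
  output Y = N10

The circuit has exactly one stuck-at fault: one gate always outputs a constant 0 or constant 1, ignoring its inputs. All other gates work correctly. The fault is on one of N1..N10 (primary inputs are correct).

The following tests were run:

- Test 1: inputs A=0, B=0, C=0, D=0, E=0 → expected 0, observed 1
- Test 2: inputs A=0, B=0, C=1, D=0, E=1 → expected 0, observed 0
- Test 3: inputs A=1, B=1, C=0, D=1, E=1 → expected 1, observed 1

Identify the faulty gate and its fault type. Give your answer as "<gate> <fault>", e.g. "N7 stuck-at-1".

Fault-free values for test 1 (A=0, B=0, C=0, D=0, E=0): N1=0, N2=0, N3=1, N4=1, N5=1, N6=1, N7=1, N8=0, N9=0, N10=0, giving Y=0. Observed 1.
Test 1: faults giving observed 1 are {N1 stuck-at-1, N2 stuck-at-1, N5 stuck-at-0, N6 stuck-at-0, N7 stuck-at-0, N8 stuck-at-1, N9 stuck-at-1, N10 stuck-at-1}.
Test 2 (A=0, B=0, C=1, D=0, E=1): fault-free N1=1, N2=1, N3=1, N4=0, N5=1, N6=1, N7=1, N8=0, N9=0, N10=0 → 0; observed 0. Eliminates N5 stuck-at-0, N6 stuck-at-0, N7 stuck-at-0, N8 stuck-at-1, N9 stuck-at-1, N10 stuck-at-1.
Test 3 (A=1, B=1, C=0, D=1, E=1): fault-free N1=0, N2=1, N3=1, N4=1, N5=0, N6=1, N7=1, N8=1, N9=0, N10=1 → 1; observed 1. Eliminates N1 stuck-at-1.
Only N2 stuck-at-1 is consistent with every test.

N2 stuck-at-1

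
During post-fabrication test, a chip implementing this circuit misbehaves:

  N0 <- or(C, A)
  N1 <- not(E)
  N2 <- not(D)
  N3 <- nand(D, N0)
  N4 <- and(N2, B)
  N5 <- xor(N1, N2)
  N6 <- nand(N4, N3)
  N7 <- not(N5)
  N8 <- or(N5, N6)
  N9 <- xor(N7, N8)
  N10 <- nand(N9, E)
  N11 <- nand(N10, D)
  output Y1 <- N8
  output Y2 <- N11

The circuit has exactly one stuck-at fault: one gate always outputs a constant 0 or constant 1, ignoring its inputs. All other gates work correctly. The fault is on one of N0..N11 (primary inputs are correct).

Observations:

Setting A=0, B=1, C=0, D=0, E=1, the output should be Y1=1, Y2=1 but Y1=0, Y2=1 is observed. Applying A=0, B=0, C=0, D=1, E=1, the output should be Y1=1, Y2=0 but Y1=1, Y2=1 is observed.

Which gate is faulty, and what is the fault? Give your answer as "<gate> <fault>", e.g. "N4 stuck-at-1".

Fault-free values for test 1 (A=0, B=1, C=0, D=0, E=1): N0=0, N1=0, N2=1, N3=1, N4=1, N5=1, N6=0, N7=0, N8=1, N9=1, N10=0, N11=1, giving Y1=1, Y2=1. Observed Y1=0, Y2=1.
Test 1: faults giving observed Y1=0, Y2=1 are {N1 stuck-at-1, N5 stuck-at-0, N8 stuck-at-0}.
Test 2 (A=0, B=0, C=0, D=1, E=1): fault-free N0=0, N1=0, N2=0, N3=1, N4=0, N5=0, N6=1, N7=1, N8=1, N9=0, N10=1, N11=0 → Y1=1, Y2=0; observed Y1=1, Y2=1. Eliminates N5 stuck-at-0, N8 stuck-at-0.
Only N1 stuck-at-1 is consistent with every test.

N1 stuck-at-1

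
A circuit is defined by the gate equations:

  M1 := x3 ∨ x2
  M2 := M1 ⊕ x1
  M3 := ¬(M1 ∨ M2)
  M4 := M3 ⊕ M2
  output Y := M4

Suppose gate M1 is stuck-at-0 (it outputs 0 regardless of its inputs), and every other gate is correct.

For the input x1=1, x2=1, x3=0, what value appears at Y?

Propagate with M1 forced: M1=0 [stuck-at-0], M2=1, M3=0, M4=1.
So Y = 1. (Without the fault it would be 0.)

1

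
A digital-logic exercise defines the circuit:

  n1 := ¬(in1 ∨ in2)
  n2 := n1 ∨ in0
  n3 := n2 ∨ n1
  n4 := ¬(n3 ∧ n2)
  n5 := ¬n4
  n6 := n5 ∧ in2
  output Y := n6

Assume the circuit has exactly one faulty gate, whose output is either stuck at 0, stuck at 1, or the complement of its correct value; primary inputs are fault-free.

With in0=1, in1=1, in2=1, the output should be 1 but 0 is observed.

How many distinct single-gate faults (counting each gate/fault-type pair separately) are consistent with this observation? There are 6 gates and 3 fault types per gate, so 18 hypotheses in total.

Fault-free: n1=0, n2=1, n3=1, n4=0, n5=1, n6=1 → 1. Observed 0.
  n1: none of the 3 fault types match ✗
  n2: stuck-at-0, inverted output ✓; others ✗
  n3: stuck-at-0, inverted output ✓; others ✗
  n4: stuck-at-1, inverted output ✓; others ✗
  n5: stuck-at-0, inverted output ✓; others ✗
  n6: stuck-at-0, inverted output ✓; others ✗
Consistent faults: {n2 stuck-at-0, n2 inverted output, n3 stuck-at-0, n3 inverted output, n4 stuck-at-1, n4 inverted output, n5 stuck-at-0, n5 inverted output, n6 stuck-at-0, n6 inverted output} — 10 in all.

10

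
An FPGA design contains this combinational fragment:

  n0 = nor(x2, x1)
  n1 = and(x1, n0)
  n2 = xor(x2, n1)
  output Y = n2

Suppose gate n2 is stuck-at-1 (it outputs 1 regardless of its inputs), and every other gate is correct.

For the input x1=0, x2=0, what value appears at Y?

1

Propagate with n2 forced: n0=1, n1=0, n2=1 [stuck-at-1].
So Y = 1. (Without the fault it would be 0.)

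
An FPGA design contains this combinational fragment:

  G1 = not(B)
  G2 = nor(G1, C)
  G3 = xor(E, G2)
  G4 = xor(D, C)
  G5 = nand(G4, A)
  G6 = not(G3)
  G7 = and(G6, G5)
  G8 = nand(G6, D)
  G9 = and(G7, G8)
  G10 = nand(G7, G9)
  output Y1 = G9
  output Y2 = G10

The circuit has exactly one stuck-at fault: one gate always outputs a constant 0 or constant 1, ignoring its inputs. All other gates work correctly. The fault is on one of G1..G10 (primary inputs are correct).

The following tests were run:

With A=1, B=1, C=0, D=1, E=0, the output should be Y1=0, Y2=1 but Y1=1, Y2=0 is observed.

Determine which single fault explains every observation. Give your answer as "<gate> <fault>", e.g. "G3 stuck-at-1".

Fault-free values for test 1 (A=1, B=1, C=0, D=1, E=0): G1=0, G2=1, G3=1, G4=1, G5=0, G6=0, G7=0, G8=1, G9=0, G10=1, giving Y1=0, Y2=1. Observed Y1=1, Y2=0.
Test 1: faults giving observed Y1=1, Y2=0 are {G7 stuck-at-1}.
Only G7 stuck-at-1 is consistent with every test.

G7 stuck-at-1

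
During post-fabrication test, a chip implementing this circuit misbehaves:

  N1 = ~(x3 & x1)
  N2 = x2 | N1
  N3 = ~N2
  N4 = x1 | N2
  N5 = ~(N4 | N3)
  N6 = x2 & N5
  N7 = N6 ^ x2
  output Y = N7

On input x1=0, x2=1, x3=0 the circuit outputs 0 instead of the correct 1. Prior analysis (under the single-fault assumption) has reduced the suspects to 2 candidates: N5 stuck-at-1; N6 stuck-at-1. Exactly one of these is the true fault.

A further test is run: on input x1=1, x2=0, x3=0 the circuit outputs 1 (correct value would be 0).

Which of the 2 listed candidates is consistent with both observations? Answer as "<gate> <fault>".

Evaluate each candidate on input x1=1, x2=0, x3=0:
  N5 stuck-at-1: N1=1, N2=1, N3=0, N4=1, N5=1 [stuck-at-1], N6=0, N7=0 → 0 — eliminated
  N6 stuck-at-1: N1=1, N2=1, N3=0, N4=1, N5=0, N6=1 [stuck-at-1], N7=1 → 1 — matches
Only N6 stuck-at-1 reproduces the observed 1.

N6 stuck-at-1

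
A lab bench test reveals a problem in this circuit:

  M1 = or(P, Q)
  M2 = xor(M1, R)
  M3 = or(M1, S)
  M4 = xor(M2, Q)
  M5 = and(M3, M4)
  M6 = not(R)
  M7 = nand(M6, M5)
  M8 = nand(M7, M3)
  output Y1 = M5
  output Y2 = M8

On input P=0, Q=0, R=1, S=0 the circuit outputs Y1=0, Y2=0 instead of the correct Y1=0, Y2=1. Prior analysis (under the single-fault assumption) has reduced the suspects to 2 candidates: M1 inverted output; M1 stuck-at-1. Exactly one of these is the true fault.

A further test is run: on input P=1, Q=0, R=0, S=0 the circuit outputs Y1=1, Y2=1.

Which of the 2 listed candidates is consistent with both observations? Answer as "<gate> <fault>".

M1 stuck-at-1

Evaluate each candidate on input P=1, Q=0, R=0, S=0:
  M1 inverted output: M1=0 [inverted output], M2=0, M3=0, M4=0, M5=0, M6=1, M7=1, M8=1 → Y1=0, Y2=1 — eliminated
  M1 stuck-at-1: M1=1 [stuck-at-1], M2=1, M3=1, M4=1, M5=1, M6=1, M7=0, M8=1 → Y1=1, Y2=1 — matches
Only M1 stuck-at-1 reproduces the observed Y1=1, Y2=1.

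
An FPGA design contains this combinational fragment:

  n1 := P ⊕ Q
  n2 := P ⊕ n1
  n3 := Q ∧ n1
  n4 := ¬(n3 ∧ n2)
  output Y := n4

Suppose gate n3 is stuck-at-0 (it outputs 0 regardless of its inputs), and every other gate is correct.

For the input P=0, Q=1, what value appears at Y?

1

Propagate with n3 forced: n1=1, n2=1, n3=0 [stuck-at-0], n4=1.
So Y = 1. (Without the fault it would be 0.)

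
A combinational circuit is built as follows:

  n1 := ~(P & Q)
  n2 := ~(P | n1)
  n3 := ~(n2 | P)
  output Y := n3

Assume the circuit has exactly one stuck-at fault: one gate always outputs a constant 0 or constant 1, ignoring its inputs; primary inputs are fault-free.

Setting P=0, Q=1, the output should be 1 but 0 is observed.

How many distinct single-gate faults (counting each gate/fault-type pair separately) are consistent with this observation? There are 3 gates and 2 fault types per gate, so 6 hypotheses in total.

3

Fault-free: n1=1, n2=0, n3=1 → 1. Observed 0.
  n1 stuck-at-0: output 0 ✓
  n1 stuck-at-1: output 1 ✗
  n2 stuck-at-0: output 1 ✗
  n2 stuck-at-1: output 0 ✓
  n3 stuck-at-0: output 0 ✓
  n3 stuck-at-1: output 1 ✗
Consistent faults: {n1 stuck-at-0, n2 stuck-at-1, n3 stuck-at-0} — 3 in all.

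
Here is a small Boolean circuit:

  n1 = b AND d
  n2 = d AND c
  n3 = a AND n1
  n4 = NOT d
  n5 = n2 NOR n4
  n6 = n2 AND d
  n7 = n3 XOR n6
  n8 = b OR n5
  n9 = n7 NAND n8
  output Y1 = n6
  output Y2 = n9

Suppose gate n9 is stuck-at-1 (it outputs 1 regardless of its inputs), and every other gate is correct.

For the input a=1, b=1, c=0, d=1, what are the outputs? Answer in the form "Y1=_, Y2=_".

Propagate with n9 forced: n1=1, n2=0, n3=1, n4=0, n5=1, n6=0, n7=1, n8=1, n9=1 [stuck-at-1].
So the outputs are Y1=0, Y2=1. (Without the fault they would be Y1=0, Y2=0.)

Y1=0, Y2=1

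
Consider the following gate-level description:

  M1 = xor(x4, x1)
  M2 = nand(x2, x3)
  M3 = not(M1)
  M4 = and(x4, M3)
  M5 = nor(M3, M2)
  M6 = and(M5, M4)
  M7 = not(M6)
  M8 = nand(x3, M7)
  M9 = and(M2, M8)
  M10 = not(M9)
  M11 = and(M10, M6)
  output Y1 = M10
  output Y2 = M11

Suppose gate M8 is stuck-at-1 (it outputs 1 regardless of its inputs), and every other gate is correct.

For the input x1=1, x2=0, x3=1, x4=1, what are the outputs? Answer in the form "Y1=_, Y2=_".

Y1=0, Y2=0

Propagate with M8 forced: M1=0, M2=1, M3=1, M4=1, M5=0, M6=0, M7=1, M8=1 [stuck-at-1], M9=1, M10=0, M11=0.
So the outputs are Y1=0, Y2=0. (Without the fault they would be Y1=1, Y2=0.)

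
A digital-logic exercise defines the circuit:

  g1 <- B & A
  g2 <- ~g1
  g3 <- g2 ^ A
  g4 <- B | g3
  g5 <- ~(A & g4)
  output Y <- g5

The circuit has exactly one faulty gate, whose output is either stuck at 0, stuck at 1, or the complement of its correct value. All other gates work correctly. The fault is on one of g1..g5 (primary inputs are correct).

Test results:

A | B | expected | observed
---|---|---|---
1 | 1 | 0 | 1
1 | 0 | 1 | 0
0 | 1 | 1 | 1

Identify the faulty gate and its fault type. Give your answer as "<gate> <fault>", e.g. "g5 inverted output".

Fault-free values for test 1 (A=1, B=1): g1=1, g2=0, g3=1, g4=1, g5=0, giving Y=0. Observed 1.
Test 1: faults giving observed 1 are {g4 stuck-at-0, g4 inverted output, g5 stuck-at-1, g5 inverted output}.
Test 2 (A=1, B=0): fault-free g1=0, g2=1, g3=0, g4=0, g5=1 → 1; observed 0. Eliminates g4 stuck-at-0, g5 stuck-at-1.
Test 3 (A=0, B=1): fault-free g1=0, g2=1, g3=1, g4=1, g5=1 → 1; observed 1. Eliminates g5 inverted output.
Only g4 inverted output is consistent with every test.

g4 inverted output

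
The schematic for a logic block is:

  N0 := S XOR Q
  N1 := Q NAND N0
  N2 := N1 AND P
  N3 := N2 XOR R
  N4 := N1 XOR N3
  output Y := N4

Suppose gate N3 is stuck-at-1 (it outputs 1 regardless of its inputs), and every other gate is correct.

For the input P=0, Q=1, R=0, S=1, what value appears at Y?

Propagate with N3 forced: N0=0, N1=1, N2=0, N3=1 [stuck-at-1], N4=0.
So Y = 0. (Without the fault it would be 1.)

0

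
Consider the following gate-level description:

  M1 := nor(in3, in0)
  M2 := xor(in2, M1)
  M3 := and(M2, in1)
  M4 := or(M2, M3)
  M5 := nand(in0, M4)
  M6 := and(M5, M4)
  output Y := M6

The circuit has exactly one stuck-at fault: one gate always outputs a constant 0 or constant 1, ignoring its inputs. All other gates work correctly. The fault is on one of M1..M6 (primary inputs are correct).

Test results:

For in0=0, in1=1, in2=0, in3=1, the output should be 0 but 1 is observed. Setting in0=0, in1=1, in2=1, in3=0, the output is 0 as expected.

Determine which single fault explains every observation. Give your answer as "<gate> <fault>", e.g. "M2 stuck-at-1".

M1 stuck-at-1

Fault-free values for test 1 (in0=0, in1=1, in2=0, in3=1): M1=0, M2=0, M3=0, M4=0, M5=1, M6=0, giving Y=0. Observed 1.
Test 1: faults giving observed 1 are {M1 stuck-at-1, M2 stuck-at-1, M3 stuck-at-1, M4 stuck-at-1, M6 stuck-at-1}.
Test 2 (in0=0, in1=1, in2=1, in3=0): fault-free M1=1, M2=0, M3=0, M4=0, M5=1, M6=0 → 0; observed 0. Eliminates M2 stuck-at-1, M3 stuck-at-1, M4 stuck-at-1, M6 stuck-at-1.
Only M1 stuck-at-1 is consistent with every test.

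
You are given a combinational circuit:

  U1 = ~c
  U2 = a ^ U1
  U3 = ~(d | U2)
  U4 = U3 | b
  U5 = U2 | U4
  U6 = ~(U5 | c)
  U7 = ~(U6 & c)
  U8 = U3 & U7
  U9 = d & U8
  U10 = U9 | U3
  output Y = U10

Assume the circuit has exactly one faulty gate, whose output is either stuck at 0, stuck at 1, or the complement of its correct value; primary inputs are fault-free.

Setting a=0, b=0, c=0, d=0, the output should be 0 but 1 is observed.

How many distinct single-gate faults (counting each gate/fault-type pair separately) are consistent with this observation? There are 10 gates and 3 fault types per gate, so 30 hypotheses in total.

10

Fault-free: U1=1, U2=1, U3=0, U4=0, U5=1, U6=0, U7=1, U8=0, U9=0, U10=0 → 0. Observed 1.
  U1: stuck-at-0, inverted output ✓; others ✗
  U2: stuck-at-0, inverted output ✓; others ✗
  U3: stuck-at-1, inverted output ✓; others ✗
  U4: none of the 3 fault types match ✗
  U5: none of the 3 fault types match ✗
  U6: none of the 3 fault types match ✗
  U7: none of the 3 fault types match ✗
  U8: none of the 3 fault types match ✗
  U9: stuck-at-1, inverted output ✓; others ✗
  U10: stuck-at-1, inverted output ✓; others ✗
Consistent faults: {U1 stuck-at-0, U1 inverted output, U2 stuck-at-0, U2 inverted output, U3 stuck-at-1, U3 inverted output, U9 stuck-at-1, U9 inverted output, U10 stuck-at-1, U10 inverted output} — 10 in all.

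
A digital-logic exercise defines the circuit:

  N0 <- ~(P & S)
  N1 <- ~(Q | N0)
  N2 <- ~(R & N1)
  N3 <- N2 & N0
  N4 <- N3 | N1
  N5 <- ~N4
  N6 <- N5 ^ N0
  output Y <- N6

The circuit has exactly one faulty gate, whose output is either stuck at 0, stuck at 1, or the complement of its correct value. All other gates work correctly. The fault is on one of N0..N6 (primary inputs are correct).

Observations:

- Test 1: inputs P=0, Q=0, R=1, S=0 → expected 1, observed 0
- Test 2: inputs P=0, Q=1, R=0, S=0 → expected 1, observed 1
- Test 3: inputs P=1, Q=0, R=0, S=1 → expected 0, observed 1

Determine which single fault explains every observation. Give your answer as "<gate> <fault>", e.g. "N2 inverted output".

Fault-free values for test 1 (P=0, Q=0, R=1, S=0): N0=1, N1=0, N2=1, N3=1, N4=1, N5=0, N6=1, giving Y=1. Observed 0.
Test 1: faults giving observed 0 are {N0 stuck-at-0, N0 inverted output, N2 stuck-at-0, N2 inverted output, N3 stuck-at-0, N3 inverted output, N4 stuck-at-0, N4 inverted output, N5 stuck-at-1, N5 inverted output, N6 stuck-at-0, N6 inverted output}.
Test 2 (P=0, Q=1, R=0, S=0): fault-free N0=1, N1=0, N2=1, N3=1, N4=1, N5=0, N6=1 → 1; observed 1. Eliminates N2 stuck-at-0, N2 inverted output, N3 stuck-at-0, N3 inverted output, N4 stuck-at-0, N4 inverted output, N5 stuck-at-1, N5 inverted output, N6 stuck-at-0, N6 inverted output.
Test 3 (P=1, Q=0, R=0, S=1): fault-free N0=0, N1=1, N2=1, N3=0, N4=1, N5=0, N6=0 → 0; observed 1. Eliminates N0 stuck-at-0.
Only N0 inverted output is consistent with every test.

N0 inverted output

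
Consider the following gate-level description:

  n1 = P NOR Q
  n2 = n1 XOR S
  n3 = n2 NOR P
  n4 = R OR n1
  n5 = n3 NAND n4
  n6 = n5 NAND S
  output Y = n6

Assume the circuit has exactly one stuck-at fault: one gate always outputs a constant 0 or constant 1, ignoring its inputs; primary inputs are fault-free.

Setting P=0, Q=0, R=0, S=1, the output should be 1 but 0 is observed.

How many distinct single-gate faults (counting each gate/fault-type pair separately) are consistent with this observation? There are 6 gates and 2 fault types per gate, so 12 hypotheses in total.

6

Fault-free: n1=1, n2=0, n3=1, n4=1, n5=0, n6=1 → 1. Observed 0.
  n1 stuck-at-0: output 0 ✓
  n1 stuck-at-1: output 1 ✗
  n2 stuck-at-0: output 1 ✗
  n2 stuck-at-1: output 0 ✓
  n3 stuck-at-0: output 0 ✓
  n3 stuck-at-1: output 1 ✗
  n4 stuck-at-0: output 0 ✓
  n4 stuck-at-1: output 1 ✗
  n5 stuck-at-0: output 1 ✗
  n5 stuck-at-1: output 0 ✓
  n6 stuck-at-0: output 0 ✓
  n6 stuck-at-1: output 1 ✗
Consistent faults: {n1 stuck-at-0, n2 stuck-at-1, n3 stuck-at-0, n4 stuck-at-0, n5 stuck-at-1, n6 stuck-at-0} — 6 in all.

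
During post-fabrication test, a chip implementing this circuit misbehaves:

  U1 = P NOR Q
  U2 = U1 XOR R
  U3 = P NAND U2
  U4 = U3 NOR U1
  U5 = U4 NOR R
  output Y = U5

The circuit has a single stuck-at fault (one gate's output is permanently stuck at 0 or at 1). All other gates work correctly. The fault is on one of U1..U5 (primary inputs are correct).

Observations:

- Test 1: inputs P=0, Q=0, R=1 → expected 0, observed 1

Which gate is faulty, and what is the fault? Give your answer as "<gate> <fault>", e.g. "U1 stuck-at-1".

U5 stuck-at-1

Fault-free values for test 1 (P=0, Q=0, R=1): U1=1, U2=0, U3=1, U4=0, U5=0, giving Y=0. Observed 1.
Test 1: faults giving observed 1 are {U5 stuck-at-1}.
Only U5 stuck-at-1 is consistent with every test.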